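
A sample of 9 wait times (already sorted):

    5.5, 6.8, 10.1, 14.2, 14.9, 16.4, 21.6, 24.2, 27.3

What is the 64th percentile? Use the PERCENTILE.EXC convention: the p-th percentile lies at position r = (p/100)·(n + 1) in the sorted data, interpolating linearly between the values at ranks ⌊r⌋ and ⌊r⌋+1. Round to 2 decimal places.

18.48

n = 9.
r = (64/100)·(9 + 1) = 6.4.
Rank 6 is 16.4 and rank 7 is 21.6.
Interpolate: 16.4 + 0.4·(21.6 − 16.4) = 16.4 + 0.4·5.2 = 18.48.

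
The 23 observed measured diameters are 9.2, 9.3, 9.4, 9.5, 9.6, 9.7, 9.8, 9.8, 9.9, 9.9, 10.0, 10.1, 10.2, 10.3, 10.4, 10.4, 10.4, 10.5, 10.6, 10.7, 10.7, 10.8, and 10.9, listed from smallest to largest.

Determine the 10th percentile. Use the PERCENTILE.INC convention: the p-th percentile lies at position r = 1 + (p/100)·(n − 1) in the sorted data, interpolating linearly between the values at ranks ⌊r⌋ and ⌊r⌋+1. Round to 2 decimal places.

n = 23.
r = 1 + (10/100)·(23 − 1) = 1 + 2.2 = 3.2.
Rank 3 is 9.4 and rank 4 is 9.5.
Interpolate: 9.4 + 0.2·(9.5 − 9.4) = 9.4 + 0.2·0.1 = 9.42.

9.42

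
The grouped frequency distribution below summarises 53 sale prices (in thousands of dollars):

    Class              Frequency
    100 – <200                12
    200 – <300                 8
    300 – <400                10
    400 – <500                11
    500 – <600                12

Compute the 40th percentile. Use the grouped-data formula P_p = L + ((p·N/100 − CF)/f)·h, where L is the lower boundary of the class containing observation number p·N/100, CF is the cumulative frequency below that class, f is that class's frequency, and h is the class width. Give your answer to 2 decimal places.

312.00

N = 53; target position k = 40/100 · 53 = 21.2.
Cumulative frequencies: 12, 20, 30, 41, 53.
Observation 21.2 falls in the class 300 – <400.
L = 300, CF = 20, f = 10, h = 100.
P40 = 300 + ((21.2 − 20)/10)·100 = 300 + 12 = 312.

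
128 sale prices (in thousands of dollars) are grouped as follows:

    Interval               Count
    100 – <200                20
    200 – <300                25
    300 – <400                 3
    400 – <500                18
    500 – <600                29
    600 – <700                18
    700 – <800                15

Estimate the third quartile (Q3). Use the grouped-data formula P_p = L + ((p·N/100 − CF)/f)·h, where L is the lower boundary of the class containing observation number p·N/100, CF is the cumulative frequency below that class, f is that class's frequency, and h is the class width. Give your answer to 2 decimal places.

605.56

N = 128; target position k = 75/100 · 128 = 96.
Cumulative frequencies: 20, 45, 48, 66, 95, 113, 128.
Observation 96 falls in the class 600 – <700.
L = 600, CF = 95, f = 18, h = 100.
P75 = 600 + ((96 − 95)/18)·100 = 600 + 5.55556 = 605.556.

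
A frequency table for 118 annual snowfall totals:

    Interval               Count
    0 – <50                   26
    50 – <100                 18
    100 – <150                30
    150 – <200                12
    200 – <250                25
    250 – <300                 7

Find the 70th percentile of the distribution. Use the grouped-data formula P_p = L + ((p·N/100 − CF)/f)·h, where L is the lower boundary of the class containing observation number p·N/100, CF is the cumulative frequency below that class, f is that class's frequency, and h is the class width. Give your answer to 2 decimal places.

185.83

N = 118; target position k = 70/100 · 118 = 82.6.
Cumulative frequencies: 26, 44, 74, 86, 111, 118.
Observation 82.6 falls in the class 150 – <200.
L = 150, CF = 74, f = 12, h = 50.
P70 = 150 + ((82.6 − 74)/12)·50 = 150 + 35.8333 = 185.833.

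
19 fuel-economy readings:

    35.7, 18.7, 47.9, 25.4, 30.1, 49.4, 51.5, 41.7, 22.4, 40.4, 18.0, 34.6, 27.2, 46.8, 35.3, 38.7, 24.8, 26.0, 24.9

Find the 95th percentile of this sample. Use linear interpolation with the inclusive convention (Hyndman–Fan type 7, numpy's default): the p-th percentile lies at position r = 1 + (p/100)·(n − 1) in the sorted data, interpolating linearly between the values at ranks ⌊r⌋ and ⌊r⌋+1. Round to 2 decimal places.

Sorted: 18.0, 18.7, 22.4, 24.8, 24.9, 25.4, 26.0, 27.2, 30.1, 34.6, 35.3, 35.7, 38.7, 40.4, 41.7, 46.8, 47.9, 49.4, 51.5.
n = 19.
r = 1 + (95/100)·(19 − 1) = 1 + 17.1 = 18.1.
Rank 18 is 49.4 and rank 19 is 51.5.
Interpolate: 49.4 + 0.1·(51.5 − 49.4) = 49.4 + 0.1·2.1 = 49.61.

49.61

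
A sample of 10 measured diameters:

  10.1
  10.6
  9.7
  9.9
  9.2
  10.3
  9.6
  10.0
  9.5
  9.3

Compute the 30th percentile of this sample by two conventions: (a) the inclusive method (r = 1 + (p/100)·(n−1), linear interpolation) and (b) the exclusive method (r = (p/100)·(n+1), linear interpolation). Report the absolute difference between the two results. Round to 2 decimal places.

Sorted: 9.2, 9.3, 9.5, 9.6, 9.7, 9.9, 10.0, 10.1, 10.3, 10.6.
n = 10.
(a) r = 3.7; between ranks 3 (9.5) and 4 (9.6): 9.57.
(b) r = 3.3; between ranks 3 (9.5) and 4 (9.6): 9.53.
|9.57 − 9.53| = 0.04.

0.04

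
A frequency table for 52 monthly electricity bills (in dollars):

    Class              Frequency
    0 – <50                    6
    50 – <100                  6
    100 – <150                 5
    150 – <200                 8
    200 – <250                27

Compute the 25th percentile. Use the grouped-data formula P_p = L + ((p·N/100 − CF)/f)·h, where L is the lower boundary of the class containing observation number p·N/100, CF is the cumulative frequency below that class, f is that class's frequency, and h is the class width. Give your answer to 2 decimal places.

110.00

N = 52; target position k = 25/100 · 52 = 13.
Cumulative frequencies: 6, 12, 17, 25, 52.
Observation 13 falls in the class 100 – <150.
L = 100, CF = 12, f = 5, h = 50.
P25 = 100 + ((13 − 12)/5)·50 = 100 + 10 = 110.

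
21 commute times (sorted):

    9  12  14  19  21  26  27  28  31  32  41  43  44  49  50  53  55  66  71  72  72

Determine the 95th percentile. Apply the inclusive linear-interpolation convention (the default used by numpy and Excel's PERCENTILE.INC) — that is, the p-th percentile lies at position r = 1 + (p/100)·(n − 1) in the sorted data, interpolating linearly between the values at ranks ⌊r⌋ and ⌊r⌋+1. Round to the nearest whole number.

n = 21.
r = 1 + (95/100)·(21 − 1) = 1 + 19 = 20.
r is an integer, so P95 is the value at rank 20: 72.

72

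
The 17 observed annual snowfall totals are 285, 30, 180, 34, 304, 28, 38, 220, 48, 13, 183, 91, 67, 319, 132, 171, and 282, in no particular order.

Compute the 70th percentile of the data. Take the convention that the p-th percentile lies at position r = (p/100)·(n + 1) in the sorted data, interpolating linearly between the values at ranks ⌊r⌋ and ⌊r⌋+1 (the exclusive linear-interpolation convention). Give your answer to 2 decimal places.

Sorted: 13, 28, 30, 34, 38, 48, 67, 91, 132, 171, 180, 183, 220, 282, 285, 304, 319.
n = 17.
r = (70/100)·(17 + 1) = 12.6.
Rank 12 is 183 and rank 13 is 220.
Interpolate: 183 + 0.6·(220 − 183) = 183 + 0.6·37 = 205.2.

205.20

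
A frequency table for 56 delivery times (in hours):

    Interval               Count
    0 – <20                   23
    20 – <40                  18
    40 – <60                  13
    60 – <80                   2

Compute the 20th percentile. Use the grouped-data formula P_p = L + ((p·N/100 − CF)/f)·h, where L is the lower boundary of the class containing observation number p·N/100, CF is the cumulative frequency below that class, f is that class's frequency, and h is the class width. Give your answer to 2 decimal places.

9.74

N = 56; target position k = 20/100 · 56 = 11.2.
Cumulative frequencies: 23, 41, 54, 56.
Observation 11.2 falls in the class 0 – <20.
L = 0, CF = 0, f = 23, h = 20.
P20 = 0 + ((11.2 − 0)/23)·20 = 0 + 9.73913 = 9.73913.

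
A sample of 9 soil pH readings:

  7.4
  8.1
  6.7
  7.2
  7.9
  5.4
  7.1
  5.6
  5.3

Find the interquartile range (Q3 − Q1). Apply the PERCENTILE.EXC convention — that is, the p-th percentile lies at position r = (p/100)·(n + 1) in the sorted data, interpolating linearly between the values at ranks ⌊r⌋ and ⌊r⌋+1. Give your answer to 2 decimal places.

Sorted: 5.3, 5.4, 5.6, 6.7, 7.1, 7.2, 7.4, 7.9, 8.1.
n = 9.
P25: r = 2.5; ranks 2–3 are 5.4, 5.6; interpolating gives 5.5.
P75: r = 7.5; ranks 7–8 are 7.4, 7.9; interpolating gives 7.65.
Difference: 7.65 − 5.5 = 2.15.

2.15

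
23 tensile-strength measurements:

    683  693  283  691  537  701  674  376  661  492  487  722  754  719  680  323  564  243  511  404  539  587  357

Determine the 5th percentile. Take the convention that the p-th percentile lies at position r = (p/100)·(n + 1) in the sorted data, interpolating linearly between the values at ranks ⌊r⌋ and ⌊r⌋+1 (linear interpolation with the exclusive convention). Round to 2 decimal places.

251.00

Sorted: 243, 283, 323, 357, 376, 404, 487, 492, 511, 537, 539, 564, 587, 661, 674, 680, 683, 691, 693, 701, 719, 722, 754.
n = 23.
r = (5/100)·(23 + 1) = 1.2.
Rank 1 is 243 and rank 2 is 283.
Interpolate: 243 + 0.2·(283 − 243) = 243 + 0.2·40 = 251.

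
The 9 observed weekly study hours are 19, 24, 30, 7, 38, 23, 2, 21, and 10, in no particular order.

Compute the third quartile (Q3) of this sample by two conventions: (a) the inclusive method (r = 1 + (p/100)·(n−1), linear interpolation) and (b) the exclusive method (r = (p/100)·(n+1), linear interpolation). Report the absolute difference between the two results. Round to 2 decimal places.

Sorted: 2, 7, 10, 19, 21, 23, 24, 30, 38.
n = 9.
(a) r = 7 → value at rank 7 = 24.
(b) r = 7.5; between ranks 7 (24) and 8 (30): 27.
|24 − 27| = 3.

3.00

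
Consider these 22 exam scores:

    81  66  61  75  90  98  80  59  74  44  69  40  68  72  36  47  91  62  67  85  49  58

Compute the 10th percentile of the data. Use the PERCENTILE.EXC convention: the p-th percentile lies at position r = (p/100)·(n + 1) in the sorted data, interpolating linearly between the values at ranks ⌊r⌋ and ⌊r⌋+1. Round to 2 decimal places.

41.20

Sorted: 36, 40, 44, 47, 49, 58, 59, 61, 62, 66, 67, 68, 69, 72, 74, 75, 80, 81, 85, 90, 91, 98.
n = 22.
r = (10/100)·(22 + 1) = 2.3.
Rank 2 is 40 and rank 3 is 44.
Interpolate: 40 + 0.3·(44 − 40) = 40 + 0.3·4 = 41.2.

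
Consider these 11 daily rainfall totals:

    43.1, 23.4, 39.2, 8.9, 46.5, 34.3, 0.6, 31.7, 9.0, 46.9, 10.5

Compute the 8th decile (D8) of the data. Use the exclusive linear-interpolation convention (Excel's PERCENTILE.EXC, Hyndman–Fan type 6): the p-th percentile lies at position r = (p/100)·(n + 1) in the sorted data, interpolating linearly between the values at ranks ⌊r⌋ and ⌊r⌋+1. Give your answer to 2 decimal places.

Sorted: 0.6, 8.9, 9.0, 10.5, 23.4, 31.7, 34.3, 39.2, 43.1, 46.5, 46.9.
n = 11.
r = (80/100)·(11 + 1) = 9.6.
Rank 9 is 43.1 and rank 10 is 46.5.
Interpolate: 43.1 + 0.6·(46.5 − 43.1) = 43.1 + 0.6·3.4 = 45.14.

45.14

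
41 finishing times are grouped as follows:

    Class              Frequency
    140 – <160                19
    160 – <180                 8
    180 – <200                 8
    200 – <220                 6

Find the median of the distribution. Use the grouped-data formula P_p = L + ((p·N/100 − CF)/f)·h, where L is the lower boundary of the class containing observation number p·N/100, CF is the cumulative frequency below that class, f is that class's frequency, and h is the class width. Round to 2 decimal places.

163.75

N = 41; target position k = 50/100 · 41 = 20.5.
Cumulative frequencies: 19, 27, 35, 41.
Observation 20.5 falls in the class 160 – <180.
L = 160, CF = 19, f = 8, h = 20.
P50 = 160 + ((20.5 − 19)/8)·20 = 160 + 3.75 = 163.75.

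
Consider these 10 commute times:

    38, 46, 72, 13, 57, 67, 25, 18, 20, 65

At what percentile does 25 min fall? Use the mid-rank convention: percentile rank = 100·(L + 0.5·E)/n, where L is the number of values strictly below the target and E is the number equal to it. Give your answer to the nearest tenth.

35.0

Sorted: 13, 18, 20, 25, 38, 46, 57, 65, 67, 72.
Count below 25: L = 3; count equal: E = 1; n = 10.
Percentile rank = 100·(3 + 0.5·1)/10 = 100·3.5/10 = 35.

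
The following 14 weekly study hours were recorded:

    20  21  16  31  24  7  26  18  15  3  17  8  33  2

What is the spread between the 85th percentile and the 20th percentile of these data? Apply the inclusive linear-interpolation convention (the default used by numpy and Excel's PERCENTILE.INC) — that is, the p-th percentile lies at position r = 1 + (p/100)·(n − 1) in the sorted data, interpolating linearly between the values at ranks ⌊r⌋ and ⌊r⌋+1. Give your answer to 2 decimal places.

18.65

Sorted: 2, 3, 7, 8, 15, 16, 17, 18, 20, 21, 24, 26, 31, 33.
n = 14.
P20: r = 3.6; ranks 3–4 are 7, 8; interpolating gives 7.6.
P85: r = 12.05; ranks 12–13 are 26, 31; interpolating gives 26.25.
Difference: 26.25 − 7.6 = 18.65.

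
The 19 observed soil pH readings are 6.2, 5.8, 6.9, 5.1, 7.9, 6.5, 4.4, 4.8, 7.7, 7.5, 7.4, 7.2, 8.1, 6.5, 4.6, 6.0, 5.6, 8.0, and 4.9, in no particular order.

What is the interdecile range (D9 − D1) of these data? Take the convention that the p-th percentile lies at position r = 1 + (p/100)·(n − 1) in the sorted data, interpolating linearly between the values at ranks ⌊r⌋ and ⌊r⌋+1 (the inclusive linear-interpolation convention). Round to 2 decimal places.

3.16

Sorted: 4.4, 4.6, 4.8, 4.9, 5.1, 5.6, 5.8, 6.0, 6.2, 6.5, 6.5, 6.9, 7.2, 7.4, 7.5, 7.7, 7.9, 8.0, 8.1.
n = 19.
P10: r = 2.8; ranks 2–3 are 4.6, 4.8; interpolating gives 4.76.
P90: r = 17.2; ranks 17–18 are 7.9, 8.0; interpolating gives 7.92.
Difference: 7.92 − 4.76 = 3.16.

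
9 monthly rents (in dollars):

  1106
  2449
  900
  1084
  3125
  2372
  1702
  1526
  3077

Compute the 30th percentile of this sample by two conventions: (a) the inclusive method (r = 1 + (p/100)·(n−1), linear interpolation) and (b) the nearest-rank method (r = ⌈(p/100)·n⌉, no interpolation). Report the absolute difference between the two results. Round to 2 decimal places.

168.00

Sorted: 900, 1084, 1106, 1526, 1702, 2372, 2449, 3077, 3125.
n = 9.
(a) r = 3.4; between ranks 3 (1106) and 4 (1526): 1274.
(b) the nearest-rank method: rank 3 → 1106.
|1274 − 1106| = 168.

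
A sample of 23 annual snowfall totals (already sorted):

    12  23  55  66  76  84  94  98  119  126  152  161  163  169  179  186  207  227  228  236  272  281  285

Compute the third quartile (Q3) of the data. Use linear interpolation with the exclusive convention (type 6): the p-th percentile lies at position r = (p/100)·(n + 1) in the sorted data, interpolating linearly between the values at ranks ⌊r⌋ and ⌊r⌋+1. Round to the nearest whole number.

n = 23.
r = (75/100)·(23 + 1) = 18.
r is an integer, so P75 is the value at rank 18: 227.

227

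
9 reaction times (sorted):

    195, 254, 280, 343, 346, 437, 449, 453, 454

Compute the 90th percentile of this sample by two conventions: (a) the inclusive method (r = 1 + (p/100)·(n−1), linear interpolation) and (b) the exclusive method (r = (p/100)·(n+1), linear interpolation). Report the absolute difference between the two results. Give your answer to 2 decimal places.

0.80

n = 9.
(a) r = 8.2; between ranks 8 (453) and 9 (454): 453.2.
(b) r = 9 → value at rank 9 = 454.
|453.2 − 454| = 0.8.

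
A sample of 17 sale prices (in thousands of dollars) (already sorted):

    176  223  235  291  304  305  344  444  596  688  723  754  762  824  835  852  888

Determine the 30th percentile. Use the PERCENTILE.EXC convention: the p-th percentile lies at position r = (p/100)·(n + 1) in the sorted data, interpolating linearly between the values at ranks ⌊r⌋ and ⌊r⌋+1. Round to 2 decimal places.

n = 17.
r = (30/100)·(17 + 1) = 5.4.
Rank 5 is 304 and rank 6 is 305.
Interpolate: 304 + 0.4·(305 − 304) = 304 + 0.4·1 = 304.4.

304.40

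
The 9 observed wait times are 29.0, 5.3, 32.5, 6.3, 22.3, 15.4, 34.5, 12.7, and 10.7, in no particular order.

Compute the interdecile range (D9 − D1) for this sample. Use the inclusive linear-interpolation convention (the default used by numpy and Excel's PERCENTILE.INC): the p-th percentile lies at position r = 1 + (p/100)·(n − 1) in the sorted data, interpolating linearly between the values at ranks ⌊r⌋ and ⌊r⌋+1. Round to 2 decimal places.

26.80

Sorted: 5.3, 6.3, 10.7, 12.7, 15.4, 22.3, 29.0, 32.5, 34.5.
n = 9.
P10: r = 1.8; ranks 1–2 are 5.3, 6.3; interpolating gives 6.1.
P90: r = 8.2; ranks 8–9 are 32.5, 34.5; interpolating gives 32.9.
Difference: 32.9 − 6.1 = 26.8.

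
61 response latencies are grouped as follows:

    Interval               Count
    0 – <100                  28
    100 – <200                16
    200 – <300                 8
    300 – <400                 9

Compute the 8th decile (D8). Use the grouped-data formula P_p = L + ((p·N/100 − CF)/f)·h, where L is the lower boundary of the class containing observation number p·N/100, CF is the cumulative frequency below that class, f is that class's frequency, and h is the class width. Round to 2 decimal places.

260.00

N = 61; target position k = 80/100 · 61 = 48.8.
Cumulative frequencies: 28, 44, 52, 61.
Observation 48.8 falls in the class 200 – <300.
L = 200, CF = 44, f = 8, h = 100.
P80 = 200 + ((48.8 − 44)/8)·100 = 200 + 60 = 260.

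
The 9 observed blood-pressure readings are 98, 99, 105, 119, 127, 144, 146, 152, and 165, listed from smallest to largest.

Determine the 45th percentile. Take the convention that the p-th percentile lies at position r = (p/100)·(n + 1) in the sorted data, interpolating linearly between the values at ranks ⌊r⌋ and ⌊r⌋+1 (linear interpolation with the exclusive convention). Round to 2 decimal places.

n = 9.
r = (45/100)·(9 + 1) = 4.5.
Rank 4 is 119 and rank 5 is 127.
Interpolate: 119 + 0.5·(127 − 119) = 119 + 0.5·8 = 123.

123.00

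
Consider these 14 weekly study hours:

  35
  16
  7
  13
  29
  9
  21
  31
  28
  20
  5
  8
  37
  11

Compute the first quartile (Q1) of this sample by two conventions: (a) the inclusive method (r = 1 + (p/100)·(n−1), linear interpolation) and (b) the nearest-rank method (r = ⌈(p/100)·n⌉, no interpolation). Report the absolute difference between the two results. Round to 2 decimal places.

Sorted: 5, 7, 8, 9, 11, 13, 16, 20, 21, 28, 29, 31, 35, 37.
n = 14.
(a) r = 4.25; between ranks 4 (9) and 5 (11): 9.5.
(b) the nearest-rank method: rank 4 → 9.
|9.5 − 9| = 0.5.

0.50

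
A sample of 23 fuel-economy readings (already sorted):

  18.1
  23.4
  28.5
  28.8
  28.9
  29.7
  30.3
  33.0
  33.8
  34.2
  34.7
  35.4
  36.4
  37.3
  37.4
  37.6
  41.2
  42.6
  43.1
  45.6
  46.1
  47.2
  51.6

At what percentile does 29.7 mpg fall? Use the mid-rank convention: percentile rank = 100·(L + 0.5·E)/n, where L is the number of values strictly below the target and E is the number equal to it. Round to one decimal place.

Count below 29.7: L = 5; count equal: E = 1; n = 23.
Percentile rank = 100·(5 + 0.5·1)/23 = 100·5.5/23 = 23.91.

23.9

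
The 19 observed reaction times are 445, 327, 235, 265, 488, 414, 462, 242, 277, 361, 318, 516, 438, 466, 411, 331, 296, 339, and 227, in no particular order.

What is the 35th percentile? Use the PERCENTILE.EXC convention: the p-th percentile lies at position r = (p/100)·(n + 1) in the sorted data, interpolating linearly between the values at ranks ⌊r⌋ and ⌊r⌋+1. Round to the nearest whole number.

318

Sorted: 227, 235, 242, 265, 277, 296, 318, 327, 331, 339, 361, 411, 414, 438, 445, 462, 466, 488, 516.
n = 19.
r = (35/100)·(19 + 1) = 7.
r is an integer, so P35 is the value at rank 7: 318.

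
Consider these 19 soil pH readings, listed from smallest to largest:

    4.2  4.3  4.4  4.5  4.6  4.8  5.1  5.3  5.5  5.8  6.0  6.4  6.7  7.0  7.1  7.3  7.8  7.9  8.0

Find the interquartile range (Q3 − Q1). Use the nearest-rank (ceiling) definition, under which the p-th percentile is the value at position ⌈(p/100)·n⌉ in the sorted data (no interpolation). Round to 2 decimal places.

n = 19.
P25: rank ⌈25/100·19⌉ = 5 → 4.6.
P75: rank ⌈75/100·19⌉ = 15 → 7.1.
Difference: 7.1 − 4.6 = 2.5.

2.50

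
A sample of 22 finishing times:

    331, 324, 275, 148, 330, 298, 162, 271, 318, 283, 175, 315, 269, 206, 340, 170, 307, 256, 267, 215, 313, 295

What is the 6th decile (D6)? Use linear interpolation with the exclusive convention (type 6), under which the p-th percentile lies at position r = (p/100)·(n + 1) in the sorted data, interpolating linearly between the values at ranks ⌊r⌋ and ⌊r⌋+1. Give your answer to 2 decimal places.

Sorted: 148, 162, 170, 175, 206, 215, 256, 267, 269, 271, 275, 283, 295, 298, 307, 313, 315, 318, 324, 330, 331, 340.
n = 22.
r = (60/100)·(22 + 1) = 13.8.
Rank 13 is 295 and rank 14 is 298.
Interpolate: 295 + 0.8·(298 − 295) = 295 + 0.8·3 = 297.4.

297.40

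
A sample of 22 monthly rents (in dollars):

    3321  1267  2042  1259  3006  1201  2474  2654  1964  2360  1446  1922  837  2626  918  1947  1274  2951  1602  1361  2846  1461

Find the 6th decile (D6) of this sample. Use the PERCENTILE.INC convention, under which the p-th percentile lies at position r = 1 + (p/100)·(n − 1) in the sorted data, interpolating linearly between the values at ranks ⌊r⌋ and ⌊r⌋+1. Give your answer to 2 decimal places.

2010.80

Sorted: 837, 918, 1201, 1259, 1267, 1274, 1361, 1446, 1461, 1602, 1922, 1947, 1964, 2042, 2360, 2474, 2626, 2654, 2846, 2951, 3006, 3321.
n = 22.
r = 1 + (60/100)·(22 − 1) = 1 + 12.6 = 13.6.
Rank 13 is 1964 and rank 14 is 2042.
Interpolate: 1964 + 0.6·(2042 − 1964) = 1964 + 0.6·78 = 2010.8.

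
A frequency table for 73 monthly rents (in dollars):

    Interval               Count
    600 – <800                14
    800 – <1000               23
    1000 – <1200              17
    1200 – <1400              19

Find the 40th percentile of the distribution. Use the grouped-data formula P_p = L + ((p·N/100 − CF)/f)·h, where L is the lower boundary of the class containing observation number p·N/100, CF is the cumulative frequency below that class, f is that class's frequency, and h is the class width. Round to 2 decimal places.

932.17

N = 73; target position k = 40/100 · 73 = 29.2.
Cumulative frequencies: 14, 37, 54, 73.
Observation 29.2 falls in the class 800 – <1000.
L = 800, CF = 14, f = 23, h = 200.
P40 = 800 + ((29.2 − 14)/23)·200 = 800 + 132.174 = 932.174.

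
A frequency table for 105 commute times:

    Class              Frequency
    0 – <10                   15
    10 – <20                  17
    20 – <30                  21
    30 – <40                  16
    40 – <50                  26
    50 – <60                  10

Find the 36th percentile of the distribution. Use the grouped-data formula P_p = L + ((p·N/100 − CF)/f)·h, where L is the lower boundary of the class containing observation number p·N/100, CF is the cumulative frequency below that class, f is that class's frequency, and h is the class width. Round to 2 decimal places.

22.76

N = 105; target position k = 36/100 · 105 = 37.8.
Cumulative frequencies: 15, 32, 53, 69, 95, 105.
Observation 37.8 falls in the class 20 – <30.
L = 20, CF = 32, f = 21, h = 10.
P36 = 20 + ((37.8 − 32)/21)·10 = 20 + 2.7619 = 22.7619.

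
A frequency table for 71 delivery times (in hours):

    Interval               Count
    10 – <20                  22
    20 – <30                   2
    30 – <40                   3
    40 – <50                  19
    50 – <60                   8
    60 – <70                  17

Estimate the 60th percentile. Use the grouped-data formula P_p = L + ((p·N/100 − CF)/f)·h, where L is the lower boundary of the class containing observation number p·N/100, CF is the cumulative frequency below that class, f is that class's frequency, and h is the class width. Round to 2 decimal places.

48.21

N = 71; target position k = 60/100 · 71 = 42.6.
Cumulative frequencies: 22, 24, 27, 46, 54, 71.
Observation 42.6 falls in the class 40 – <50.
L = 40, CF = 27, f = 19, h = 10.
P60 = 40 + ((42.6 − 27)/19)·10 = 40 + 8.21053 = 48.2105.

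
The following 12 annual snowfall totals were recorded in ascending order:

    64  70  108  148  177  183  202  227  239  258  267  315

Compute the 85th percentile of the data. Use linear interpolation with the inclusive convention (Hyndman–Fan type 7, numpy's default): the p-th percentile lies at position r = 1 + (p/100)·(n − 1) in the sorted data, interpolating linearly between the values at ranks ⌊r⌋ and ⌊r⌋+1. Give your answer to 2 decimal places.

n = 12.
r = 1 + (85/100)·(12 − 1) = 1 + 9.35 = 10.35.
Rank 10 is 258 and rank 11 is 267.
Interpolate: 258 + 0.35·(267 − 258) = 258 + 0.35·9 = 261.15.

261.15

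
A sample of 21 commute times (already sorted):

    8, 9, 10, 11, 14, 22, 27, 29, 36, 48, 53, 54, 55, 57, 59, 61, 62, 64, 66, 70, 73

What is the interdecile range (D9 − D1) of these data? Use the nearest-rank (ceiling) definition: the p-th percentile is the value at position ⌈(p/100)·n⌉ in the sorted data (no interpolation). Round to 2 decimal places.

56.00

n = 21.
P10: rank ⌈10/100·21⌉ = 3 → 10.
P90: rank ⌈90/100·21⌉ = 19 → 66.
Difference: 66 − 10 = 56.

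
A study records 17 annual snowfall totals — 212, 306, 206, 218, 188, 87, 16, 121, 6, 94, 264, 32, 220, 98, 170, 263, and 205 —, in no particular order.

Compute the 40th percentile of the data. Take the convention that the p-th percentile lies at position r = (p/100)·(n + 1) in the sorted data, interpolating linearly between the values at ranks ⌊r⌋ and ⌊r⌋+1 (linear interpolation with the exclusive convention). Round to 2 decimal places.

Sorted: 6, 16, 32, 87, 94, 98, 121, 170, 188, 205, 206, 212, 218, 220, 263, 264, 306.
n = 17.
r = (40/100)·(17 + 1) = 7.2.
Rank 7 is 121 and rank 8 is 170.
Interpolate: 121 + 0.2·(170 − 121) = 121 + 0.2·49 = 130.8.

130.80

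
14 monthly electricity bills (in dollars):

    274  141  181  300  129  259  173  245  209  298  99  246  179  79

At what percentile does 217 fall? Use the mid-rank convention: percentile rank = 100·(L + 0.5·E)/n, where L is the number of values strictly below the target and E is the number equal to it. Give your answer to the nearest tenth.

Sorted: 79, 99, 129, 141, 173, 179, 181, 209, 245, 246, 259, 274, 298, 300.
Count below 217: L = 8; count equal: E = 0; n = 14.
Percentile rank = 100·(8 + 0.5·0)/14 = 100·8/14 = 57.14.

57.1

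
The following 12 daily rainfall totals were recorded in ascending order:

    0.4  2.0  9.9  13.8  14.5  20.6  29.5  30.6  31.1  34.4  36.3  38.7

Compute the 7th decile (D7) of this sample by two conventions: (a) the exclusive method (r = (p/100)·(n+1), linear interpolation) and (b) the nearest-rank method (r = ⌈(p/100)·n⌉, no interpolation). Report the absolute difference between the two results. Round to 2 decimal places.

n = 12.
(a) r = 9.1; between ranks 9 (31.1) and 10 (34.4): 31.43.
(b) the nearest-rank method: rank 9 → 31.1.
|31.43 − 31.1| = 0.33.

0.33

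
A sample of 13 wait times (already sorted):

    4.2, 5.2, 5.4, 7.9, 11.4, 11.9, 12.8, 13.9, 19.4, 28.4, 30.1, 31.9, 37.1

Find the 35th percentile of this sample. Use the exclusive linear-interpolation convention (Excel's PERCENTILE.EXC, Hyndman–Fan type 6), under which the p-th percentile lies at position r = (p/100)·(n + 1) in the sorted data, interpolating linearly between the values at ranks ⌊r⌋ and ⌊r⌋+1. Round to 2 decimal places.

n = 13.
r = (35/100)·(13 + 1) = 4.9.
Rank 4 is 7.9 and rank 5 is 11.4.
Interpolate: 7.9 + 0.9·(11.4 − 7.9) = 7.9 + 0.9·3.5 = 11.05.

11.05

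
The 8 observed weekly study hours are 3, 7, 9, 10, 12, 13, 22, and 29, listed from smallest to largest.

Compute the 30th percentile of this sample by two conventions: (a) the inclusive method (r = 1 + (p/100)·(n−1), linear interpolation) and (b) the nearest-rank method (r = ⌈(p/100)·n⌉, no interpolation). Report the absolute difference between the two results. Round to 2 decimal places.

0.10

n = 8.
(a) r = 3.1; between ranks 3 (9) and 4 (10): 9.1.
(b) the nearest-rank method: rank 3 → 9.
|9.1 − 9| = 0.1.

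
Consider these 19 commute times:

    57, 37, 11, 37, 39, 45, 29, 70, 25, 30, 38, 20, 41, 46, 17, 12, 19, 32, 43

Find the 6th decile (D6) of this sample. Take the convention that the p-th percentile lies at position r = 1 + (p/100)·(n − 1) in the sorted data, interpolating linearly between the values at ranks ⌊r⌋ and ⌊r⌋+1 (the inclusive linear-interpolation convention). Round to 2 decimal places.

Sorted: 11, 12, 17, 19, 20, 25, 29, 30, 32, 37, 37, 38, 39, 41, 43, 45, 46, 57, 70.
n = 19.
r = 1 + (60/100)·(19 − 1) = 1 + 10.8 = 11.8.
Rank 11 is 37 and rank 12 is 38.
Interpolate: 37 + 0.8·(38 − 37) = 37 + 0.8·1 = 37.8.

37.80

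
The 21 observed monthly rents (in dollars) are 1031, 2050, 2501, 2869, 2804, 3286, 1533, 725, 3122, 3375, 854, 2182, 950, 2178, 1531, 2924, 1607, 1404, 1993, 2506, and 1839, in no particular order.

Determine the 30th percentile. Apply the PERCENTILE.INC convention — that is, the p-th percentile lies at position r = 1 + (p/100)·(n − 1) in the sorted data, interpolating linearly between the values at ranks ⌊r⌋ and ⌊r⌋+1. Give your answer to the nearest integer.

Sorted: 725, 854, 950, 1031, 1404, 1531, 1533, 1607, 1839, 1993, 2050, 2178, 2182, 2501, 2506, 2804, 2869, 2924, 3122, 3286, 3375.
n = 21.
r = 1 + (30/100)·(21 − 1) = 1 + 6 = 7.
r is an integer, so P30 is the value at rank 7: 1533.

1533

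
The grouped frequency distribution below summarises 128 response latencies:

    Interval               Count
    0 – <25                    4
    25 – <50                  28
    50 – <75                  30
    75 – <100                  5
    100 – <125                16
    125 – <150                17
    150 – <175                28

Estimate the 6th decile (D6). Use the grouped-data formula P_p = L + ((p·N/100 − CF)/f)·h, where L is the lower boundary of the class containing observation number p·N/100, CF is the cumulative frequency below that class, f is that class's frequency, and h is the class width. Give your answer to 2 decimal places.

N = 128; target position k = 60/100 · 128 = 76.8.
Cumulative frequencies: 4, 32, 62, 67, 83, 100, 128.
Observation 76.8 falls in the class 100 – <125.
L = 100, CF = 67, f = 16, h = 25.
P60 = 100 + ((76.8 − 67)/16)·25 = 100 + 15.3125 = 115.312.

115.31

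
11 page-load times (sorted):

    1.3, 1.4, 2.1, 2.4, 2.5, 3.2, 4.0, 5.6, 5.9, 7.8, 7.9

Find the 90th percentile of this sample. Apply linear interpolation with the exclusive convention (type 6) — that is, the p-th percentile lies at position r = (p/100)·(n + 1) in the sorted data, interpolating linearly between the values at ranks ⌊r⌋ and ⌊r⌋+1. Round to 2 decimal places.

n = 11.
r = (90/100)·(11 + 1) = 10.8.
Rank 10 is 7.8 and rank 11 is 7.9.
Interpolate: 7.8 + 0.8·(7.9 − 7.8) = 7.8 + 0.8·0.1 = 7.88.

7.88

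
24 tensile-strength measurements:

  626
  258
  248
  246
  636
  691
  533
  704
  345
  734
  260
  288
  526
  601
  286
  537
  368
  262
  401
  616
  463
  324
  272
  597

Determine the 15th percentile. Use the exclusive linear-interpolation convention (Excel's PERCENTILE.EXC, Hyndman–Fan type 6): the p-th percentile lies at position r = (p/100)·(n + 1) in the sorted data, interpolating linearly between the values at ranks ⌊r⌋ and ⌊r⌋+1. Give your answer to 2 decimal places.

Sorted: 246, 248, 258, 260, 262, 272, 286, 288, 324, 345, 368, 401, 463, 526, 533, 537, 597, 601, 616, 626, 636, 691, 704, 734.
n = 24.
r = (15/100)·(24 + 1) = 3.75.
Rank 3 is 258 and rank 4 is 260.
Interpolate: 258 + 0.75·(260 − 258) = 258 + 0.75·2 = 259.5.

259.50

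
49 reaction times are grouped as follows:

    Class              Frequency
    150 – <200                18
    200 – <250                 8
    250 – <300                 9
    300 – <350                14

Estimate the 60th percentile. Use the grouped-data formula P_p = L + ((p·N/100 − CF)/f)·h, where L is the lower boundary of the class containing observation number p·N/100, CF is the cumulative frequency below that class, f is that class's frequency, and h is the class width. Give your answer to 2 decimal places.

268.89

N = 49; target position k = 60/100 · 49 = 29.4.
Cumulative frequencies: 18, 26, 35, 49.
Observation 29.4 falls in the class 250 – <300.
L = 250, CF = 26, f = 9, h = 50.
P60 = 250 + ((29.4 − 26)/9)·50 = 250 + 18.8889 = 268.889.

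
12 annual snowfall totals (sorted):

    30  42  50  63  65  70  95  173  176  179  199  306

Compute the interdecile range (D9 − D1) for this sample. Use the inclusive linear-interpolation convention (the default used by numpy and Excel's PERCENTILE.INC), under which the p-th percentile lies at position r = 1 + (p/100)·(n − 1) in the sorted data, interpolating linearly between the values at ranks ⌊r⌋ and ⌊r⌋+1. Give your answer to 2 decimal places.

154.20

n = 12.
P10: r = 2.1; ranks 2–3 are 42, 50; interpolating gives 42.8.
P90: r = 10.9; ranks 10–11 are 179, 199; interpolating gives 197.
Difference: 197 − 42.8 = 154.2.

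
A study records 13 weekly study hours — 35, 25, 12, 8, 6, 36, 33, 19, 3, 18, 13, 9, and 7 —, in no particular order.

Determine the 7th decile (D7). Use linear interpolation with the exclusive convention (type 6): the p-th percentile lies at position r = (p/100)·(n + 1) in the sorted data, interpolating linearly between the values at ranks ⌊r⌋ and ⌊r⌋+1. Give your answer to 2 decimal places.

Sorted: 3, 6, 7, 8, 9, 12, 13, 18, 19, 25, 33, 35, 36.
n = 13.
r = (70/100)·(13 + 1) = 9.8.
Rank 9 is 19 and rank 10 is 25.
Interpolate: 19 + 0.8·(25 − 19) = 19 + 0.8·6 = 23.8.

23.80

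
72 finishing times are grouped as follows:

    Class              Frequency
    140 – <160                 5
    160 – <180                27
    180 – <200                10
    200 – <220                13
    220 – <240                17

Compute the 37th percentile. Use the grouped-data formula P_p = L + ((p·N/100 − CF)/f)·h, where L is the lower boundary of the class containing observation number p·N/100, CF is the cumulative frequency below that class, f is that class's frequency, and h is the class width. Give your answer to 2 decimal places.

N = 72; target position k = 37/100 · 72 = 26.64.
Cumulative frequencies: 5, 32, 42, 55, 72.
Observation 26.64 falls in the class 160 – <180.
L = 160, CF = 5, f = 27, h = 20.
P37 = 160 + ((26.64 − 5)/27)·20 = 160 + 16.0296 = 176.03.

176.03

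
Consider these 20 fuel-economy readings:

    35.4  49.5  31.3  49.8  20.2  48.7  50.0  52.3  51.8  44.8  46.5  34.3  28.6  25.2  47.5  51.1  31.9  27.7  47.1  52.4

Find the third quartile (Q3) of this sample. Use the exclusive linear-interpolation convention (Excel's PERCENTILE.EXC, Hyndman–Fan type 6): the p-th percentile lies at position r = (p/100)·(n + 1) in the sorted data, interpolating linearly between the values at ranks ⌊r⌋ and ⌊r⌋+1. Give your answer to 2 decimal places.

49.95

Sorted: 20.2, 25.2, 27.7, 28.6, 31.3, 31.9, 34.3, 35.4, 44.8, 46.5, 47.1, 47.5, 48.7, 49.5, 49.8, 50.0, 51.1, 51.8, 52.3, 52.4.
n = 20.
r = (75/100)·(20 + 1) = 15.75.
Rank 15 is 49.8 and rank 16 is 50.0.
Interpolate: 49.8 + 0.75·(50.0 − 49.8) = 49.8 + 0.75·0.2 = 49.95.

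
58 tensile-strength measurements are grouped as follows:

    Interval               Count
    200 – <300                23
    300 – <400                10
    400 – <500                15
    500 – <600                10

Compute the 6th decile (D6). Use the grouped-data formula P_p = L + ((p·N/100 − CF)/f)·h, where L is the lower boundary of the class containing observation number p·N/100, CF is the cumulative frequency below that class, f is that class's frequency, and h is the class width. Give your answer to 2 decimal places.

N = 58; target position k = 60/100 · 58 = 34.8.
Cumulative frequencies: 23, 33, 48, 58.
Observation 34.8 falls in the class 400 – <500.
L = 400, CF = 33, f = 15, h = 100.
P60 = 400 + ((34.8 − 33)/15)·100 = 400 + 12 = 412.

412.00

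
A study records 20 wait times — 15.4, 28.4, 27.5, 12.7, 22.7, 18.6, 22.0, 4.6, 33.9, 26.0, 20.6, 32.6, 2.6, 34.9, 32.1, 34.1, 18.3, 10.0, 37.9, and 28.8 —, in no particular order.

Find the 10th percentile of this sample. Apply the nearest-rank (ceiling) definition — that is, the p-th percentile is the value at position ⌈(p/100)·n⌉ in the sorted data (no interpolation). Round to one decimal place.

Sorted: 2.6, 4.6, 10.0, 12.7, 15.4, 18.3, 18.6, 20.6, 22.0, 22.7, 26.0, 27.5, 28.4, 28.8, 32.1, 32.6, 33.9, 34.1, 34.9, 37.9.
n = 20.
Position = ⌈10/100 · 20⌉ = ⌈2⌉ = 2.
The value at rank 2 is 4.6.

4.6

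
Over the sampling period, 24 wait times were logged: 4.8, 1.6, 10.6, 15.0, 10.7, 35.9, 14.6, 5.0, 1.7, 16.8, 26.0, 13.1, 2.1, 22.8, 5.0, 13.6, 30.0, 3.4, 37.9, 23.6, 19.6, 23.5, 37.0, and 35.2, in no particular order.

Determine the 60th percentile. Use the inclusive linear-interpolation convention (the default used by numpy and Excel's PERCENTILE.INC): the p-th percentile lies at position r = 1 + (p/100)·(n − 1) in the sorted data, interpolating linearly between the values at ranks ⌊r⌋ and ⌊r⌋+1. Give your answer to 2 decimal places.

Sorted: 1.6, 1.7, 2.1, 3.4, 4.8, 5.0, 5.0, 10.6, 10.7, 13.1, 13.6, 14.6, 15.0, 16.8, 19.6, 22.8, 23.5, 23.6, 26.0, 30.0, 35.2, 35.9, 37.0, 37.9.
n = 24.
r = 1 + (60/100)·(24 − 1) = 1 + 13.8 = 14.8.
Rank 14 is 16.8 and rank 15 is 19.6.
Interpolate: 16.8 + 0.8·(19.6 − 16.8) = 16.8 + 0.8·2.8 = 19.04.

19.04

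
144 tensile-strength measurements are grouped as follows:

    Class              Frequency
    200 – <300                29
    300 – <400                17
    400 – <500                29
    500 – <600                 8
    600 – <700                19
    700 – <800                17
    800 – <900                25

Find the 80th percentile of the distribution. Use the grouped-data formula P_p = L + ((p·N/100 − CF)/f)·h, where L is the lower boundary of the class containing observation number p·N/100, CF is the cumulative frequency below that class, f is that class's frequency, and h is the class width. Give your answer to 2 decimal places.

777.65

N = 144; target position k = 80/100 · 144 = 115.2.
Cumulative frequencies: 29, 46, 75, 83, 102, 119, 144.
Observation 115.2 falls in the class 700 – <800.
L = 700, CF = 102, f = 17, h = 100.
P80 = 700 + ((115.2 − 102)/17)·100 = 700 + 77.6471 = 777.647.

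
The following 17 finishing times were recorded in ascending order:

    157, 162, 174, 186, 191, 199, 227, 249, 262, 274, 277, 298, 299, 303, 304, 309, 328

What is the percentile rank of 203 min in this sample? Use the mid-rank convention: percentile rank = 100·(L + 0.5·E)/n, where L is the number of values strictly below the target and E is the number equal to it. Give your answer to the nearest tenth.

Count below 203: L = 6; count equal: E = 0; n = 17.
Percentile rank = 100·(6 + 0.5·0)/17 = 100·6/17 = 35.29.

35.3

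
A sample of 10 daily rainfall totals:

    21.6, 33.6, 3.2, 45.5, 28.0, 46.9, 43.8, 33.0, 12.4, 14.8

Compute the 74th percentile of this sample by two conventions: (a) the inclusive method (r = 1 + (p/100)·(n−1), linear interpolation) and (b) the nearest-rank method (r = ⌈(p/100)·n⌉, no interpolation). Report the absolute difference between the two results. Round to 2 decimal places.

Sorted: 3.2, 12.4, 14.8, 21.6, 28.0, 33.0, 33.6, 43.8, 45.5, 46.9.
n = 10.
(a) r = 7.66; between ranks 7 (33.6) and 8 (43.8): 40.332.
(b) the nearest-rank method: rank 8 → 43.8.
|40.332 − 43.8| = 3.468.

3.47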